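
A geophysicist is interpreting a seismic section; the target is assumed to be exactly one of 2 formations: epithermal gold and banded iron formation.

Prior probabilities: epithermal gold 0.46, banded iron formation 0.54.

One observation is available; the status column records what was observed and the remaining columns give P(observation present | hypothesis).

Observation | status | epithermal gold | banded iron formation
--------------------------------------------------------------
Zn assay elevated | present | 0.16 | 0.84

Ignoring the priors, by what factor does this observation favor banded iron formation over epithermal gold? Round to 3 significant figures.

5.25

The Bayes factor is the ratio of the two likelihoods.
  banded iron formation: 0.84
  epithermal gold: 0.16
Bayes factor = 0.84 / 0.16 ≈ 5.25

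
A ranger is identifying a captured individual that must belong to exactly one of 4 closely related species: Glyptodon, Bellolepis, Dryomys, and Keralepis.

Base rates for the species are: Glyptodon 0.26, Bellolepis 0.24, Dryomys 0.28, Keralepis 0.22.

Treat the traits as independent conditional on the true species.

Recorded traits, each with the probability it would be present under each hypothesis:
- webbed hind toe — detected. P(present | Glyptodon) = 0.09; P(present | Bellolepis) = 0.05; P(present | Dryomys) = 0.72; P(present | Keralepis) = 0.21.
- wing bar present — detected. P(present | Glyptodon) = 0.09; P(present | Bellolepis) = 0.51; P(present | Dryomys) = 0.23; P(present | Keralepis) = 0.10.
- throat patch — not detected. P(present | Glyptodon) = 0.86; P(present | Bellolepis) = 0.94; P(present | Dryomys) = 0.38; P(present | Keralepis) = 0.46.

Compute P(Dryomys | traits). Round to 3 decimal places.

Multiply each prior by the joint likelihood of the trait pattern (using 1 − P(present | H) for each absent trait):
  Glyptodon: 0.26 × 0.09 × 0.09 × (1 − 0.86) = 0.00029484
  Bellolepis: 0.24 × 0.05 × 0.51 × (1 − 0.94) = 0.0003672
  Dryomys: 0.28 × 0.72 × 0.23 × (1 − 0.38) = 0.028748
  Keralepis: 0.22 × 0.21 × 0.10 × (1 − 0.46) = 0.0024948
The unnormalized weights sum to 0.031905.
P(Dryomys | evidence) = 0.028748 / 0.031905 ≈ 0.901.

0.901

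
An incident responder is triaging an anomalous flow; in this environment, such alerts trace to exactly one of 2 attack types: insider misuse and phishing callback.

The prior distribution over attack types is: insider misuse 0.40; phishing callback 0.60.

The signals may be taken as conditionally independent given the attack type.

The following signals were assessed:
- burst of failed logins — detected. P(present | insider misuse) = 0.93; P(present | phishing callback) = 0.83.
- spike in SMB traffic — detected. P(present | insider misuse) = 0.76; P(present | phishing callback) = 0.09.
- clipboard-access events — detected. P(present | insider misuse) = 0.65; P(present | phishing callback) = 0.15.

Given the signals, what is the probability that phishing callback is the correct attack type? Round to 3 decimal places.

By Bayes' rule with conditional independence, the unnormalized weight for each hypothesis is prior × ∏ likelihoods:
  insider misuse: 0.40 × 0.93 × 0.76 × 0.65 = 0.18377
  phishing callback: 0.60 × 0.83 × 0.09 × 0.15 = 0.006723
Normalizing constant Z = 0.18377 + 0.006723 = 0.19049.
P(phishing callback | evidence) = 0.006723 / 0.19049 ≈ 0.035.

0.035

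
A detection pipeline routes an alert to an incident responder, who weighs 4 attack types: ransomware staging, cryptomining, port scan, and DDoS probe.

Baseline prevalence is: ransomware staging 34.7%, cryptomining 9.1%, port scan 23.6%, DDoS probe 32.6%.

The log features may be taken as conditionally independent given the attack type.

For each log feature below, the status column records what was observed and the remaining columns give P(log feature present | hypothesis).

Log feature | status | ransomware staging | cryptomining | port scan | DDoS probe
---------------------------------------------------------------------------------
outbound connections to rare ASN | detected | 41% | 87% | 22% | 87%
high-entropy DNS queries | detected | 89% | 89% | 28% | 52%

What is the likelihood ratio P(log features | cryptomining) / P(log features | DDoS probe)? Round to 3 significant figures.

1.71

Take the product of per-log feature likelihoods under each hypothesis, then divide.
  cryptomining: 0.87 × 0.89 = 0.7743
  DDoS probe: 0.87 × 0.52 = 0.4524
Bayes factor = 0.7743 / 0.4524 ≈ 1.71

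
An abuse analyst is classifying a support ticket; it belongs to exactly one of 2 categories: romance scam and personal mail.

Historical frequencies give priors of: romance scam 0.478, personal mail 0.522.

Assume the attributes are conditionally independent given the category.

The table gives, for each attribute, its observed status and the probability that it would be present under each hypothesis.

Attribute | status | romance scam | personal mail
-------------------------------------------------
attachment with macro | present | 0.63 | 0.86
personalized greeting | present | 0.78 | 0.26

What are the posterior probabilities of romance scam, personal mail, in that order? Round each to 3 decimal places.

For each hypothesis, the unnormalized posterior weight is prior × product of the attribute likelihoods:
  romance scam: 0.478 × 0.63 × 0.78 = 0.23489
  personal mail: 0.522 × 0.86 × 0.26 = 0.11672
The unnormalized weights sum to 0.35161.
P(romance scam | evidence) = 0.23489 / 0.35161 ≈ 0.668
P(personal mail | evidence) = 0.11672 / 0.35161 ≈ 0.332

0.668, 0.332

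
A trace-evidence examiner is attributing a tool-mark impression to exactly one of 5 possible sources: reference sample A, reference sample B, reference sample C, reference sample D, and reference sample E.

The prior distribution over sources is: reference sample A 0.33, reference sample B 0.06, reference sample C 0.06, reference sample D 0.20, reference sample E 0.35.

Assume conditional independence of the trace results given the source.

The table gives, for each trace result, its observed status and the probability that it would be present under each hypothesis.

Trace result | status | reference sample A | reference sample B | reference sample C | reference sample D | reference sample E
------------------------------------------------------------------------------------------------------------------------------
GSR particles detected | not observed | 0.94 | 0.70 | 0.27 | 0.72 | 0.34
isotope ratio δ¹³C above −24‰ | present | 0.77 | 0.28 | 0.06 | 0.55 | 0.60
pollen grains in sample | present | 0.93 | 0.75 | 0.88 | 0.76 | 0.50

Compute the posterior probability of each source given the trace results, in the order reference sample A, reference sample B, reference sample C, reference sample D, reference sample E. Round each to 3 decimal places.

For each hypothesis, the unnormalized posterior weight is prior × product of the trace result likelihoods (using 1 − P(present | H) for each absent trace result):
  reference sample A: 0.33 × (1 − 0.94) × 0.77 × 0.93 = 0.014179
  reference sample B: 0.06 × (1 − 0.70) × 0.28 × 0.75 = 0.00378
  reference sample C: 0.06 × (1 − 0.27) × 0.06 × 0.88 = 0.0023126
  reference sample D: 0.20 × (1 − 0.72) × 0.55 × 0.76 = 0.023408
  reference sample E: 0.35 × (1 − 0.34) × 0.60 × 0.50 = 0.0693
Normalizing constant Z = 0.014179 + 0.00378 + 0.0023126 + 0.023408 + 0.0693 = 0.11298.
P(reference sample A | evidence) = 0.014179 / 0.11298 ≈ 0.125
P(reference sample B | evidence) = 0.00378 / 0.11298 ≈ 0.033
P(reference sample C | evidence) = 0.0023126 / 0.11298 ≈ 0.020
P(reference sample D | evidence) = 0.023408 / 0.11298 ≈ 0.207
P(reference sample E | evidence) = 0.0693 / 0.11298 ≈ 0.613

0.125, 0.033, 0.020, 0.207, 0.613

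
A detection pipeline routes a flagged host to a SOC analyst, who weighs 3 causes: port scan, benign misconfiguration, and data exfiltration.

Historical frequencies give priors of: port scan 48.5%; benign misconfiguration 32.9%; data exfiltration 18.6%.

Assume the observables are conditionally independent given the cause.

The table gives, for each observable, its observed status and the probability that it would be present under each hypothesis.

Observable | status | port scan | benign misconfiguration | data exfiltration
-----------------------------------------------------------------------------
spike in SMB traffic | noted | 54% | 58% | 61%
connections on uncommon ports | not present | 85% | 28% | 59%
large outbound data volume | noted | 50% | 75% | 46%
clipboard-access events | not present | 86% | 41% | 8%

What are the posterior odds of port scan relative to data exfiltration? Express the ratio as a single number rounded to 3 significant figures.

0.140

Posterior odds equal prior odds times the likelihood ratio; only the two competing hypotheses matter (using 1 − P(present | H) for each absent observable).
  port scan: 0.485 × 0.54 × (1 − 0.85) × 0.50 × (1 − 0.86) = 0.00275
  data exfiltration: 0.186 × 0.61 × (1 − 0.59) × 0.46 × (1 − 0.08) = 0.019687
Odds(port scan : data exfiltration) = 0.00275 / 0.019687 ≈ 0.140.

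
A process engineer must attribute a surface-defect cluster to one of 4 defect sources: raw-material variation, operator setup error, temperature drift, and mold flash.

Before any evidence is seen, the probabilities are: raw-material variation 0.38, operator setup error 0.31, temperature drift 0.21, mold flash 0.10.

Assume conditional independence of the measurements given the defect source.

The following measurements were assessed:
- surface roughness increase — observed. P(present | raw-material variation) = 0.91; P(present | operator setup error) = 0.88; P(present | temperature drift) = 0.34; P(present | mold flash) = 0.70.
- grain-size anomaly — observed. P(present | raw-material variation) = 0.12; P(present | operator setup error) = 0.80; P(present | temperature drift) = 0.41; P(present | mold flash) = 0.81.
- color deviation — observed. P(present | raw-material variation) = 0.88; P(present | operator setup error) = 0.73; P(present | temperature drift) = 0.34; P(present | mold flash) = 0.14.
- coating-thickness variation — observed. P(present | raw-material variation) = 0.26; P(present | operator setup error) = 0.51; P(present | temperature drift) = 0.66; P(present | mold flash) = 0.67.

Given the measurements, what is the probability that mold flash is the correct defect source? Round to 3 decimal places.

0.052

Multiply each prior by the joint likelihood of the measurement pattern:
  raw-material variation: 0.38 × 0.91 × 0.12 × 0.88 × 0.26 = 0.0094943
  operator setup error: 0.31 × 0.88 × 0.80 × 0.73 × 0.51 = 0.081251
  temperature drift: 0.21 × 0.34 × 0.41 × 0.34 × 0.66 = 0.0065691
  mold flash: 0.10 × 0.70 × 0.81 × 0.14 × 0.67 = 0.0053185
Marginal likelihood of the evidence = 0.10263.
P(mold flash | evidence) = 0.0053185 / 0.10263 ≈ 0.052.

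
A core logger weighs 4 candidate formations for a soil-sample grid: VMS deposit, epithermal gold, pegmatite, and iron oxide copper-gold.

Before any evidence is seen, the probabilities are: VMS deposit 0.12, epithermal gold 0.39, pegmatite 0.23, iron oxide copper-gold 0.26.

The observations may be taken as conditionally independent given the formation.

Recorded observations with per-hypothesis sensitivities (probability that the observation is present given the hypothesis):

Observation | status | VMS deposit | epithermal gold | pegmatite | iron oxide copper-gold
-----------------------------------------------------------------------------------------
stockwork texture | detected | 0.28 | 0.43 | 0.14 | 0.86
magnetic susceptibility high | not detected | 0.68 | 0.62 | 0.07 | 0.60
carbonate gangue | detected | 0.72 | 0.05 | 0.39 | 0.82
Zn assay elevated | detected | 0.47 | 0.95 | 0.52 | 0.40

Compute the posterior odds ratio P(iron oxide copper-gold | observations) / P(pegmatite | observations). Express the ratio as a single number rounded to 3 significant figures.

The normalizing constant cancels in an odds ratio, so compute prior × likelihood for the two hypotheses only (using 1 − P(present | H) for each absent observation):
  iron oxide copper-gold: 0.26 × 0.86 × (1 − 0.60) × 0.82 × 0.40 = 0.029336
  pegmatite: 0.23 × 0.14 × (1 − 0.07) × 0.39 × 0.52 = 0.006073
Posterior odds = 0.029336 / 0.006073 ≈ 4.83.

4.83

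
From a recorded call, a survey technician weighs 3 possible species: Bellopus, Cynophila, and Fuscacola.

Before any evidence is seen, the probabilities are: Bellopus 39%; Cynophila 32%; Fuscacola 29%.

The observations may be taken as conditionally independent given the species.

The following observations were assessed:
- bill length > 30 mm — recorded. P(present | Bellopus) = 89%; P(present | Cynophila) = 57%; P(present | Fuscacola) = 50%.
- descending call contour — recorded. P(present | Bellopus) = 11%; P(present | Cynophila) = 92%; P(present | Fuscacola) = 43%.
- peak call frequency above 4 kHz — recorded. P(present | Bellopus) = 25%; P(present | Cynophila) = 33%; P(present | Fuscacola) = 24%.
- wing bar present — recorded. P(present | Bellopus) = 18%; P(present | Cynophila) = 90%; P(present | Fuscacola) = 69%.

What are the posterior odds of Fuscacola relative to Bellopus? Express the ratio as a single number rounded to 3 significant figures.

Unnormalized posterior weight (prior times the observation likelihoods) for each of the two hypotheses:
  Fuscacola: 0.29 × 0.50 × 0.43 × 0.24 × 0.69 = 0.010325
  Bellopus: 0.39 × 0.89 × 0.11 × 0.25 × 0.18 = 0.0017181
Odds(Fuscacola : Bellopus) = 0.010325 / 0.0017181 ≈ 6.01.

6.01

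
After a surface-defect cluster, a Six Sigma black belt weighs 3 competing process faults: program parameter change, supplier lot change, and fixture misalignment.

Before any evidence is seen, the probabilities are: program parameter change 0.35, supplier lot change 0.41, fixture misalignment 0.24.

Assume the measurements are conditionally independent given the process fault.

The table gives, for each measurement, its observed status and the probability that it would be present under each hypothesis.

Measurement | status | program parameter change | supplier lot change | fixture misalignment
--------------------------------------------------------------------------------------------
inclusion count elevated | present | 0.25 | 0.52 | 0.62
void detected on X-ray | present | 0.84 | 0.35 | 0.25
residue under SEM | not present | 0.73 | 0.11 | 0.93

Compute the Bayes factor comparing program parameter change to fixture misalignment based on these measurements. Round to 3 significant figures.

The Bayes factor is the ratio of the joint likelihoods of the measurement pattern under the two hypotheses (using 1 − P(present | H) for each absent measurement).
  program parameter change: 0.25 × 0.84 × (1 − 0.73) = 0.0567
  fixture misalignment: 0.62 × 0.25 × (1 − 0.93) = 0.01085
Bayes factor = 0.0567 / 0.01085 ≈ 5.23

5.23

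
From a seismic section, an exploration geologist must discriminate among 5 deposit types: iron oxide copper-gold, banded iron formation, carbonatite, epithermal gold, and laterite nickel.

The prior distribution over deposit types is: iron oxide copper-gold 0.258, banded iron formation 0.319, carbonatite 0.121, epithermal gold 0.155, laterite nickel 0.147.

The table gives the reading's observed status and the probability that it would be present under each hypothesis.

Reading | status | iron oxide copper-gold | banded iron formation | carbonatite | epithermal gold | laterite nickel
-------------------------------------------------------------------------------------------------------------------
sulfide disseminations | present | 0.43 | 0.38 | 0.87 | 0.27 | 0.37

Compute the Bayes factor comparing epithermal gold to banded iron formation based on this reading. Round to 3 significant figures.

0.711

The Bayes factor is the ratio of the two likelihoods.
  epithermal gold: 0.27
  banded iron formation: 0.38
Bayes factor = 0.27 / 0.38 ≈ 0.711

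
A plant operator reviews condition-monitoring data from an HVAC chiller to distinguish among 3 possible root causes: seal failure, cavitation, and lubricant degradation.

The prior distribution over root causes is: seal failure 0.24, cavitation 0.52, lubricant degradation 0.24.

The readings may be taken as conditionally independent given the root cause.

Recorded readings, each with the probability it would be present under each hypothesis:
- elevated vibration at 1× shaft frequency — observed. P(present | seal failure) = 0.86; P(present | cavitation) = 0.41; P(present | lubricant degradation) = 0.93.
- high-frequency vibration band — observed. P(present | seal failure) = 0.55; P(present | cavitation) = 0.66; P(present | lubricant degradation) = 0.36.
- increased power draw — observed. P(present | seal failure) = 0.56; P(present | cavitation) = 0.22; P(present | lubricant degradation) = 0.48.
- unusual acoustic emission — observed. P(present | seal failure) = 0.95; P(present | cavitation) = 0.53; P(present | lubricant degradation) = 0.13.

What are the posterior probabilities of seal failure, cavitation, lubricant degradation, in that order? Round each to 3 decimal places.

For each hypothesis, the unnormalized posterior weight is prior × product of the reading likelihoods:
  seal failure: 0.24 × 0.86 × 0.55 × 0.56 × 0.95 = 0.060393
  cavitation: 0.52 × 0.41 × 0.66 × 0.22 × 0.53 = 0.016407
  lubricant degradation: 0.24 × 0.93 × 0.36 × 0.48 × 0.13 = 0.005014
The unnormalized weights sum to 0.081814.
P(seal failure | evidence) = 0.060393 / 0.081814 ≈ 0.738
P(cavitation | evidence) = 0.016407 / 0.081814 ≈ 0.201
P(lubricant degradation | evidence) = 0.005014 / 0.081814 ≈ 0.061

0.738, 0.201, 0.061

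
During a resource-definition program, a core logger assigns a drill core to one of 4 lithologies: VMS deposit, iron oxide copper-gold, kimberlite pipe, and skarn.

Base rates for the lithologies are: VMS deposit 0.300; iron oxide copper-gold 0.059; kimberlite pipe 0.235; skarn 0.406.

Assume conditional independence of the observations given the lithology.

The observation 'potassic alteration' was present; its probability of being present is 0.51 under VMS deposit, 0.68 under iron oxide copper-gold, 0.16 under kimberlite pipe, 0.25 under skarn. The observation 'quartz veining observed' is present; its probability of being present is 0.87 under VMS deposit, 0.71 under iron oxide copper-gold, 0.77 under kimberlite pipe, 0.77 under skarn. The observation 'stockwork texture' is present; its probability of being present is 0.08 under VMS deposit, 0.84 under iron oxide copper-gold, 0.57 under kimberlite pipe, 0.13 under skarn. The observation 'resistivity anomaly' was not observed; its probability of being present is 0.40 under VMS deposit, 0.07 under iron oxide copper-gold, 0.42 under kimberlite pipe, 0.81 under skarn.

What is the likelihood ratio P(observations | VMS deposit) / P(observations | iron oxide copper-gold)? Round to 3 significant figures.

Joint likelihood of the evidence pattern under each hypothesis (using 1 − P(present | H) for each absent observation):
  VMS deposit: 0.51 × 0.87 × 0.08 × (1 − 0.40) = 0.021298
  iron oxide copper-gold: 0.68 × 0.71 × 0.84 × (1 − 0.07) = 0.37716
Bayes factor = 0.021298 / 0.37716 ≈ 0.0565

0.0565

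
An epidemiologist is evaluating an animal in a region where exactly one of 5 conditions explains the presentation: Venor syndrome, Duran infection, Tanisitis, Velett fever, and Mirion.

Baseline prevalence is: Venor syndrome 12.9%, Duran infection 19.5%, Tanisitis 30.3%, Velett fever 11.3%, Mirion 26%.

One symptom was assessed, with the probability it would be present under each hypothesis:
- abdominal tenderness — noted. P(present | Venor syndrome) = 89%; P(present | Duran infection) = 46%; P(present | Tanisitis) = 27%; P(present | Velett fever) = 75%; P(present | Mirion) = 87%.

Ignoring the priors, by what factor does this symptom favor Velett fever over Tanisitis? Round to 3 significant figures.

2.78

Likelihood of this symptom under each hypothesis:
  Velett fever: 0.75
  Tanisitis: 0.27
Bayes factor = 0.75 / 0.27 ≈ 2.78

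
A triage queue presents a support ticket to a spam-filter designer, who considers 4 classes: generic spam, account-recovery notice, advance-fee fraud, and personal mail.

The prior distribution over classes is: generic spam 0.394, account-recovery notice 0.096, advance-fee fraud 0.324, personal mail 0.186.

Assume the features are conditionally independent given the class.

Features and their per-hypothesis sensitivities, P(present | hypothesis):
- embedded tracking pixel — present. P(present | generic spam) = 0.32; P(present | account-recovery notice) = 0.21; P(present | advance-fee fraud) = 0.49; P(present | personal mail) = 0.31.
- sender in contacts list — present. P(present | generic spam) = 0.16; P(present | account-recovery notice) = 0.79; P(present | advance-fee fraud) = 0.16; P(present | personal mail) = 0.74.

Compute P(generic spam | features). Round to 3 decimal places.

Multiply each prior by the joint likelihood of the feature pattern:
  generic spam: 0.394 × 0.32 × 0.16 = 0.020173
  account-recovery notice: 0.096 × 0.21 × 0.79 = 0.015926
  advance-fee fraud: 0.324 × 0.49 × 0.16 = 0.025402
  personal mail: 0.186 × 0.31 × 0.74 = 0.042668
Marginal likelihood of the evidence = 0.10417.
P(generic spam | evidence) = 0.020173 / 0.10417 ≈ 0.194.

0.194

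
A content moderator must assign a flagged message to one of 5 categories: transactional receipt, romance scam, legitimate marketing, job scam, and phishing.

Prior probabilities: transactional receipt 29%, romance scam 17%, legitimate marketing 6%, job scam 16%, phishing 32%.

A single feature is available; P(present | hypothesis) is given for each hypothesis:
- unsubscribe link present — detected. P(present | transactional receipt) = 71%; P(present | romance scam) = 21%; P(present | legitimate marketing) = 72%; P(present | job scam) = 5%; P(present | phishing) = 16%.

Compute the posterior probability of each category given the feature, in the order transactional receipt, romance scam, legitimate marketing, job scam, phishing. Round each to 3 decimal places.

0.599, 0.104, 0.126, 0.023, 0.149

For each hypothesis, the unnormalized posterior weight is prior × likelihood:
  transactional receipt: 0.29 × 0.71 = 0.2059
  romance scam: 0.17 × 0.21 = 0.0357
  legitimate marketing: 0.06 × 0.72 = 0.0432
  job scam: 0.16 × 0.05 = 0.008
  phishing: 0.32 × 0.16 = 0.0512
Normalizing constant Z = 0.2059 + 0.0357 + 0.0432 + 0.008 + 0.0512 = 0.344.
P(transactional receipt | evidence) = 0.2059 / 0.344 ≈ 0.599
P(romance scam | evidence) = 0.0357 / 0.344 ≈ 0.104
P(legitimate marketing | evidence) = 0.0432 / 0.344 ≈ 0.126
P(job scam | evidence) = 0.008 / 0.344 ≈ 0.023
P(phishing | evidence) = 0.0512 / 0.344 ≈ 0.149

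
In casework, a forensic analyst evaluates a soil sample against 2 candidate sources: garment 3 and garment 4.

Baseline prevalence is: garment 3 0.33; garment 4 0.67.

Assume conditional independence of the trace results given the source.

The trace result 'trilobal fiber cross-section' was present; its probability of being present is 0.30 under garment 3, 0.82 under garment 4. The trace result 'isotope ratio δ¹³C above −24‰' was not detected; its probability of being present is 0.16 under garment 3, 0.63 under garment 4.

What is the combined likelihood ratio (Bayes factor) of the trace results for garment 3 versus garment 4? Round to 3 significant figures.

0.831

The Bayes factor is the ratio of the joint likelihoods of the trace result pattern under the two hypotheses (using 1 − P(present | H) for each absent trace result).
  garment 3: 0.30 × (1 − 0.16) = 0.252
  garment 4: 0.82 × (1 − 0.63) = 0.3034
Bayes factor = 0.252 / 0.3034 ≈ 0.831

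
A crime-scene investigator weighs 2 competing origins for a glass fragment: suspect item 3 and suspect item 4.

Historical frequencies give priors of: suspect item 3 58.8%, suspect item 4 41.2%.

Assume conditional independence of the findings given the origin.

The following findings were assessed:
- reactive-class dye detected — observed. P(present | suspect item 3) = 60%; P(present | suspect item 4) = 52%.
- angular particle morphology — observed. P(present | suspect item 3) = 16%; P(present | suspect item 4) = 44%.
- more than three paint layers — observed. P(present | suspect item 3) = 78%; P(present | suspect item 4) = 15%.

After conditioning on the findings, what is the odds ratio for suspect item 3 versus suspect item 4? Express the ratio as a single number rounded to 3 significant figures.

3.11

Posterior odds equal prior odds times the likelihood ratio; only the two competing hypotheses matter.
  suspect item 3: 0.588 × 0.60 × 0.16 × 0.78 = 0.044029
  suspect item 4: 0.412 × 0.52 × 0.44 × 0.15 = 0.01414
Posterior odds = 0.044029 / 0.01414 ≈ 3.11.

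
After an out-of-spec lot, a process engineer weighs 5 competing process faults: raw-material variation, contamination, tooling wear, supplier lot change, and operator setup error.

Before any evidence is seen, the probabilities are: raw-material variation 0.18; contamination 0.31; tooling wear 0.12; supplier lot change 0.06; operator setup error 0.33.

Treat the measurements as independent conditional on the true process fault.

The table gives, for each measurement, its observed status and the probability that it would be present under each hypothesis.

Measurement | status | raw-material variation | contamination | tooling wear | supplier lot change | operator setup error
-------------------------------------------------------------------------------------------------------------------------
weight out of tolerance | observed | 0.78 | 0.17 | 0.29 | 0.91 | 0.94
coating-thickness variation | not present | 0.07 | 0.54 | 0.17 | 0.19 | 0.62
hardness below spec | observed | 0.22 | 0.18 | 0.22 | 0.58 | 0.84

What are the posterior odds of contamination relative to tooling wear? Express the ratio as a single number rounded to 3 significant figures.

The normalizing constant cancels in an odds ratio, so compute prior × likelihood for the two hypotheses only (using 1 − P(present | H) for each absent measurement):
  contamination: 0.31 × 0.17 × (1 − 0.54) × 0.18 = 0.0043636
  tooling wear: 0.12 × 0.29 × (1 − 0.17) × 0.22 = 0.0063545
Odds(contamination : tooling wear) = 0.0043636 / 0.0063545 ≈ 0.687.

0.687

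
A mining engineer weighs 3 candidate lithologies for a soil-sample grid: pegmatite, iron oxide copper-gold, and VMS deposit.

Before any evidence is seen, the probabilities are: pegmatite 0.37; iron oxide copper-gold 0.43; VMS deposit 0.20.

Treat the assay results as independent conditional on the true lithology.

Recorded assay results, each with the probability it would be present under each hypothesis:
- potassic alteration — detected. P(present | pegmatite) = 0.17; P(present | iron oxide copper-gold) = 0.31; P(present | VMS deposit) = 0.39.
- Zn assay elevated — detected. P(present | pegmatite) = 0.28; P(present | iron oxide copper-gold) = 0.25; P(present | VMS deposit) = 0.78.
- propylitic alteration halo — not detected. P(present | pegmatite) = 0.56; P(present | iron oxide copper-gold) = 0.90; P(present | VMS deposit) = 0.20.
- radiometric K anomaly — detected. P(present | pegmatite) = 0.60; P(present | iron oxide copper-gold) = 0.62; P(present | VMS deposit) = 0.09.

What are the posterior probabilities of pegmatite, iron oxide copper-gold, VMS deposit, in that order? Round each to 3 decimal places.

For each hypothesis, the unnormalized posterior weight is prior × product of the assay result likelihoods (using 1 − P(present | H) for each absent assay result):
  pegmatite: 0.37 × 0.17 × 0.28 × (1 − 0.56) × 0.60 = 0.0046496
  iron oxide copper-gold: 0.43 × 0.31 × 0.25 × (1 − 0.90) × 0.62 = 0.0020661
  VMS deposit: 0.20 × 0.39 × 0.78 × (1 − 0.20) × 0.09 = 0.0043805
Marginal likelihood of the evidence = 0.011096.
P(pegmatite | evidence) = 0.0046496 / 0.011096 ≈ 0.419
P(iron oxide copper-gold | evidence) = 0.0020661 / 0.011096 ≈ 0.186
P(VMS deposit | evidence) = 0.0043805 / 0.011096 ≈ 0.395

0.419, 0.186, 0.395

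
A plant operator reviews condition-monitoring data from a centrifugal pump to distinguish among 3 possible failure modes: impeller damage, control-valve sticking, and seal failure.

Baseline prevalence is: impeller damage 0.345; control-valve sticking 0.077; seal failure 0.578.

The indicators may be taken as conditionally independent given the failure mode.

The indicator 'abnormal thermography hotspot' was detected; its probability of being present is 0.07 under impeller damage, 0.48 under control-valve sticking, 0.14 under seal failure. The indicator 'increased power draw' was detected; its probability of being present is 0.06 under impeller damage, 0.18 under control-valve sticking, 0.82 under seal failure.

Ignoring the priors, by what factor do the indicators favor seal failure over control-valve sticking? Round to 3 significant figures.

1.33

Joint likelihood of the indicator pattern under each hypothesis:
  seal failure: 0.14 × 0.82 = 0.1148
  control-valve sticking: 0.48 × 0.18 = 0.0864
Bayes factor = 0.1148 / 0.0864 ≈ 1.33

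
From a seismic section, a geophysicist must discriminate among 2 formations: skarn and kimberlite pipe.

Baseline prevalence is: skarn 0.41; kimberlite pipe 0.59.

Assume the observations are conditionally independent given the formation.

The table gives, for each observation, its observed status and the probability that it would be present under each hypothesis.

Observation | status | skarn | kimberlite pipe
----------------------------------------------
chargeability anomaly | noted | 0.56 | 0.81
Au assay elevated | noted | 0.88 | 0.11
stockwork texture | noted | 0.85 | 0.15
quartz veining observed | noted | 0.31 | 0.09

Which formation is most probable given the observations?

skarn

By Bayes' rule with conditional independence, the unnormalized weight for each hypothesis is prior × ∏ likelihoods:
  skarn: 0.41 × 0.56 × 0.88 × 0.85 × 0.31 = 0.05324
  kimberlite pipe: 0.59 × 0.81 × 0.11 × 0.15 × 0.09 = 0.00070968
Normalizing constant Z = 0.05324 + 0.00070968 = 0.053949.
P(skarn | evidence) ≈ 0.05324 / 0.053949 ≈ 0.987
P(kimberlite pipe | evidence) ≈ 0.00070968 / 0.053949 ≈ 0.013
The largest is 0.987, so skarn is most probable.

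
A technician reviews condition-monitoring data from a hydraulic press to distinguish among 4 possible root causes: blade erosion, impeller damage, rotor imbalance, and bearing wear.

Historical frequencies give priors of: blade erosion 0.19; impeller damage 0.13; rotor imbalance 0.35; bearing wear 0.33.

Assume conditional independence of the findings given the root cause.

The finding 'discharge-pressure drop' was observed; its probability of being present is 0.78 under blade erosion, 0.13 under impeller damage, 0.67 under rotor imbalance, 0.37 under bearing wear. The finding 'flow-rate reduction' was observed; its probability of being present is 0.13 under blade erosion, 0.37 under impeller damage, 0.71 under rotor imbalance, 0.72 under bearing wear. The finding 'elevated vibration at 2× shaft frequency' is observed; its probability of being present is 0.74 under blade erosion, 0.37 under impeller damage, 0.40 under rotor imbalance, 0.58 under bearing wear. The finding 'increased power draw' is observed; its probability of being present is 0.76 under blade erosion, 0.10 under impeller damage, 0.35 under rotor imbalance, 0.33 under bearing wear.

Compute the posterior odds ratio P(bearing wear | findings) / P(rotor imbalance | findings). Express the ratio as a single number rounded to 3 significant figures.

Posterior odds equal prior odds times the likelihood ratio; only the two competing hypotheses matter.
  bearing wear: 0.33 × 0.37 × 0.72 × 0.58 × 0.33 = 0.016826
  rotor imbalance: 0.35 × 0.67 × 0.71 × 0.40 × 0.35 = 0.023309
Odds(bearing wear : rotor imbalance) = 0.016826 / 0.023309 ≈ 0.722.

0.722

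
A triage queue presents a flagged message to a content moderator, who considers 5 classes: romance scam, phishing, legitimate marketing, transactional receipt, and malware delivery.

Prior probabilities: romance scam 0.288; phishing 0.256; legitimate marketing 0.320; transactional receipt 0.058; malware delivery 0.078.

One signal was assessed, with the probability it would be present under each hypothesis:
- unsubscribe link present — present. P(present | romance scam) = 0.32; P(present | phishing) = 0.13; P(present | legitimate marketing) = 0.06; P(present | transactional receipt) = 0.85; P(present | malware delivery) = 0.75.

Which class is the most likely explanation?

romance scam

Multiply each prior by the likelihood of the signal:
  romance scam: 0.288 × 0.32 = 0.09216
  phishing: 0.256 × 0.13 = 0.03328
  legitimate marketing: 0.320 × 0.06 = 0.0192
  transactional receipt: 0.058 × 0.85 = 0.0493
  malware delivery: 0.078 × 0.75 = 0.0585
Marginal likelihood of the evidence = 0.25244.
P(romance scam | evidence) ≈ 0.09216 / 0.25244 ≈ 0.365
P(phishing | evidence) ≈ 0.03328 / 0.25244 ≈ 0.132
P(legitimate marketing | evidence) ≈ 0.0192 / 0.25244 ≈ 0.076
P(transactional receipt | evidence) ≈ 0.0493 / 0.25244 ≈ 0.195
P(malware delivery | evidence) ≈ 0.0585 / 0.25244 ≈ 0.232
The largest is 0.365, so romance scam is most probable.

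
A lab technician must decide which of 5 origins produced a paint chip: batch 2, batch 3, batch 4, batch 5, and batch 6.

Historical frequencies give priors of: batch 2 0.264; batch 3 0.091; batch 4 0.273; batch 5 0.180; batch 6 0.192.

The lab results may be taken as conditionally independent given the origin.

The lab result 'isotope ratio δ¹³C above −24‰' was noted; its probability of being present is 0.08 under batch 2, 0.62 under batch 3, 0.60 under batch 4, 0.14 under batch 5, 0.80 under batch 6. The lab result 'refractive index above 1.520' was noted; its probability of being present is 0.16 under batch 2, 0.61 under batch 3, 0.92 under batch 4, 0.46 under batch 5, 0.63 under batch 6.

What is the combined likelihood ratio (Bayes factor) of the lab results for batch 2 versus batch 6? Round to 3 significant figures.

0.0254

The Bayes factor is the ratio of the joint likelihoods of the lab result pattern under the two hypotheses.
  batch 2: 0.08 × 0.16 = 0.0128
  batch 6: 0.80 × 0.63 = 0.504
Bayes factor = 0.0128 / 0.504 ≈ 0.0254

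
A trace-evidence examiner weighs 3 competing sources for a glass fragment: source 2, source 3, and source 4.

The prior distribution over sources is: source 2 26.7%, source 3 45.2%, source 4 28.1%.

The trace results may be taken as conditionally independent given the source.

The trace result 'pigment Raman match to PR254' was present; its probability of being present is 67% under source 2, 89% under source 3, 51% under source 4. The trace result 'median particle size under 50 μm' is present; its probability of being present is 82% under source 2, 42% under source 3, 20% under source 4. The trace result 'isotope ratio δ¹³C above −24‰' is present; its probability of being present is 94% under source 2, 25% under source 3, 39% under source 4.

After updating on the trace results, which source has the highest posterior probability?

source 2

For each hypothesis, the unnormalized posterior weight is prior × product of the trace result likelihoods:
  source 2: 0.267 × 0.67 × 0.82 × 0.94 = 0.13789
  source 3: 0.452 × 0.89 × 0.42 × 0.25 = 0.042239
  source 4: 0.281 × 0.51 × 0.20 × 0.39 = 0.011178
Normalizing constant Z = 0.13789 + 0.042239 + 0.011178 = 0.19131.
P(source 2 | evidence) ≈ 0.13789 / 0.19131 ≈ 0.721
P(source 3 | evidence) ≈ 0.042239 / 0.19131 ≈ 0.221
P(source 4 | evidence) ≈ 0.011178 / 0.19131 ≈ 0.058
The largest is 0.721, so source 2 is most probable.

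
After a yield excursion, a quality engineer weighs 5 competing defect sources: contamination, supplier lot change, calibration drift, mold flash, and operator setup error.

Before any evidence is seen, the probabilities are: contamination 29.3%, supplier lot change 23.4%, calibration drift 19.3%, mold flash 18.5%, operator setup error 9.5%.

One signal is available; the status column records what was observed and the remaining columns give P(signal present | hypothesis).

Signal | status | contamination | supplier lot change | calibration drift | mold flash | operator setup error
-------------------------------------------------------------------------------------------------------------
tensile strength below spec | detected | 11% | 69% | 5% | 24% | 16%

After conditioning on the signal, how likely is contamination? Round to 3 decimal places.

For each hypothesis, the unnormalized posterior weight is prior × likelihood:
  contamination: 0.293 × 0.11 = 0.03223
  supplier lot change: 0.234 × 0.69 = 0.16146
  calibration drift: 0.193 × 0.05 = 0.00965
  mold flash: 0.185 × 0.24 = 0.0444
  operator setup error: 0.095 × 0.16 = 0.0152
The unnormalized weights sum to 0.26294.
P(contamination | evidence) = 0.03223 / 0.26294 ≈ 0.123.

0.123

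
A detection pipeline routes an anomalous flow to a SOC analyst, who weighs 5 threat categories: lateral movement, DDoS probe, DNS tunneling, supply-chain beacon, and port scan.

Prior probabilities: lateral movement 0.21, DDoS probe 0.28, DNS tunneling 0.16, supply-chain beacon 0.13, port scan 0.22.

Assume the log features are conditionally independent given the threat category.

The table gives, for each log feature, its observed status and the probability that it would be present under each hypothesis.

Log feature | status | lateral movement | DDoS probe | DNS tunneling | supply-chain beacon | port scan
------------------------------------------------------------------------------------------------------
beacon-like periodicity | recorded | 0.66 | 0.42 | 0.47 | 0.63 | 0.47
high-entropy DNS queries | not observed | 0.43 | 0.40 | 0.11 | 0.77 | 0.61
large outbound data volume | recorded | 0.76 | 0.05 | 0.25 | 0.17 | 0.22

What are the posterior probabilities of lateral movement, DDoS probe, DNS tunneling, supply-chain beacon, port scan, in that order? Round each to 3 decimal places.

0.650, 0.038, 0.181, 0.035, 0.096

By Bayes' rule with conditional independence, the unnormalized weight for each hypothesis is prior × ∏ likelihoods (using 1 − P(present | H) for each absent log feature):
  lateral movement: 0.21 × 0.66 × (1 − 0.43) × 0.76 = 0.060042
  DDoS probe: 0.28 × 0.42 × (1 − 0.40) × 0.05 = 0.003528
  DNS tunneling: 0.16 × 0.47 × (1 − 0.11) × 0.25 = 0.016732
  supply-chain beacon: 0.13 × 0.63 × (1 − 0.77) × 0.17 = 0.0032023
  port scan: 0.22 × 0.47 × (1 − 0.61) × 0.22 = 0.0088717
Normalizing constant Z = 0.060042 + 0.003528 + 0.016732 + 0.0032023 + 0.0088717 = 0.092376.
P(lateral movement | evidence) = 0.060042 / 0.092376 ≈ 0.650
P(DDoS probe | evidence) = 0.003528 / 0.092376 ≈ 0.038
P(DNS tunneling | evidence) = 0.016732 / 0.092376 ≈ 0.181
P(supply-chain beacon | evidence) = 0.0032023 / 0.092376 ≈ 0.035
P(port scan | evidence) = 0.0088717 / 0.092376 ≈ 0.096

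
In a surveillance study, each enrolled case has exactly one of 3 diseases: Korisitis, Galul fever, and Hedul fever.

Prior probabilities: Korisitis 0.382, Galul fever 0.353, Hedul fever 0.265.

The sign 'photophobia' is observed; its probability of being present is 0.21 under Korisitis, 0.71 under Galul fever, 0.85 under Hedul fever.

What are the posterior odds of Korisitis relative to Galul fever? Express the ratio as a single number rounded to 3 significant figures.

The normalizing constant cancels in an odds ratio, so compute prior × likelihood for the two hypotheses only:
  Korisitis: 0.382 × 0.21 = 0.08022
  Galul fever: 0.353 × 0.71 = 0.25063
Odds(Korisitis : Galul fever) = 0.08022 / 0.25063 ≈ 0.320.

0.320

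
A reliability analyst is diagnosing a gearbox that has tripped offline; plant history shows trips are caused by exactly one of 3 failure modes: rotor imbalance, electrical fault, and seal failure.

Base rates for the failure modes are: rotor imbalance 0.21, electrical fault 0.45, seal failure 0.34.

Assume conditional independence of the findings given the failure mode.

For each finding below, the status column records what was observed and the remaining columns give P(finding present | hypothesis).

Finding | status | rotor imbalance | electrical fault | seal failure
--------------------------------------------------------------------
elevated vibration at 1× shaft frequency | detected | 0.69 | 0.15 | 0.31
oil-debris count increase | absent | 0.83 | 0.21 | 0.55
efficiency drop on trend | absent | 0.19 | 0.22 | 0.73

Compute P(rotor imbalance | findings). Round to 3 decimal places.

For each hypothesis, the unnormalized posterior weight is prior × product of the finding likelihoods (using 1 − P(present | H) for each absent finding):
  rotor imbalance: 0.21 × 0.69 × (1 − 0.83) × (1 − 0.19) = 0.019953
  electrical fault: 0.45 × 0.15 × (1 − 0.21) × (1 − 0.22) = 0.041594
  seal failure: 0.34 × 0.31 × (1 − 0.55) × (1 − 0.73) = 0.012806
Normalizing constant Z = 0.019953 + 0.041594 + 0.012806 = 0.074352.
P(rotor imbalance | evidence) = 0.019953 / 0.074352 ≈ 0.268.

0.268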